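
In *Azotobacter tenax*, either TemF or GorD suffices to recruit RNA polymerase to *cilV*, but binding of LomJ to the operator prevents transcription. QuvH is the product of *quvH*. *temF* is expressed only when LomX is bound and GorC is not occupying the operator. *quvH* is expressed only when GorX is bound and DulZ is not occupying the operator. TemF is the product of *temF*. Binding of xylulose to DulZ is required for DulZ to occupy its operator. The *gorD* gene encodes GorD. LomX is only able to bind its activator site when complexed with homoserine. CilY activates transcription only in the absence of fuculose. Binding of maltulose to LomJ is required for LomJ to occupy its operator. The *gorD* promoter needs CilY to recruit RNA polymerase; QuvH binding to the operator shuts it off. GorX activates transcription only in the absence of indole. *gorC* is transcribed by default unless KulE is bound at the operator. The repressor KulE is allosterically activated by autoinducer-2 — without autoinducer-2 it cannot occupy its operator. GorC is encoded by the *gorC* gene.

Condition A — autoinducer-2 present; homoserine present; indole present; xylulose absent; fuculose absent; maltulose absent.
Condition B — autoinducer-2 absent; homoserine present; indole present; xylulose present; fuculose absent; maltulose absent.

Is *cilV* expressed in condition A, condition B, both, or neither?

both

Condition A:
Autoinducer-2 is present, so KulE is active.
With repressor KulE bound, *gorC* is not transcribed.
So GorC is not produced.
Homoserine is present, so LomX is active.
No repressor is bound and LomX is active, so *temF* is transcribed.
So TemF is produced and active.
Indole is present, so GorX is inactive.
Xylulose is absent, so DulZ is inactive.
Required activator GorX is absent, so *quvH* is not transcribed.
So QuvH is not produced.
Fuculose is absent, so CilY is active.
No repressor is bound and CilY is active, so *gorD* is transcribed.
So GorD is produced and active.
Maltulose is absent, so LomJ is inactive.
Activator TemF is present, so *cilV* is transcribed.
→ *cilV* is ON in A.
Condition B:
Autoinducer-2 is absent, so KulE is inactive.
With no repressor bound, *gorC* is transcribed.
So GorC is produced and active.
Homoserine is present, so LomX is active.
With repressor GorC bound, *temF* is not transcribed.
So TemF is not produced.
Indole is present, so GorX is inactive.
Xylulose is present, so DulZ is active.
With repressor DulZ bound, *quvH* is not transcribed.
So QuvH is not produced.
Fuculose is absent, so CilY is active.
No repressor is bound and CilY is active, so *gorD* is transcribed.
So GorD is produced and active.
Maltulose is absent, so LomJ is inactive.
Activator GorD is present, so *cilV* is transcribed.
→ *cilV* is ON in B.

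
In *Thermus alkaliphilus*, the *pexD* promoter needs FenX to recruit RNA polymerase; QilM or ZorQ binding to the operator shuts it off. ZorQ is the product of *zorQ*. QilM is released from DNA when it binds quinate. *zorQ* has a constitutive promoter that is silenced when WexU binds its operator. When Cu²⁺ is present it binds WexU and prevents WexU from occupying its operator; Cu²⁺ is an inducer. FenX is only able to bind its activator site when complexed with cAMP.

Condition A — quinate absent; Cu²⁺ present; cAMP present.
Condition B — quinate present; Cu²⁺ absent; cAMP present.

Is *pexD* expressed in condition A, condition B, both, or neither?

B only

Condition A:
Quinate is absent, so QilM is active.
Cu²⁺ is present, so WexU is inactive.
With no repressor bound, *zorQ* is transcribed.
So ZorQ is produced and active.
cAMP is present, so FenX is active.
With repressor QilM bound, *pexD* is not transcribed.
→ *pexD* is OFF in A.
Condition B:
Quinate is present, so QilM is inactive.
Cu²⁺ is absent, so WexU is active.
With repressor WexU bound, *zorQ* is not transcribed.
So ZorQ is not produced.
cAMP is present, so FenX is active.
No repressor is bound and FenX is active, so *pexD* is transcribed.
→ *pexD* is ON in B.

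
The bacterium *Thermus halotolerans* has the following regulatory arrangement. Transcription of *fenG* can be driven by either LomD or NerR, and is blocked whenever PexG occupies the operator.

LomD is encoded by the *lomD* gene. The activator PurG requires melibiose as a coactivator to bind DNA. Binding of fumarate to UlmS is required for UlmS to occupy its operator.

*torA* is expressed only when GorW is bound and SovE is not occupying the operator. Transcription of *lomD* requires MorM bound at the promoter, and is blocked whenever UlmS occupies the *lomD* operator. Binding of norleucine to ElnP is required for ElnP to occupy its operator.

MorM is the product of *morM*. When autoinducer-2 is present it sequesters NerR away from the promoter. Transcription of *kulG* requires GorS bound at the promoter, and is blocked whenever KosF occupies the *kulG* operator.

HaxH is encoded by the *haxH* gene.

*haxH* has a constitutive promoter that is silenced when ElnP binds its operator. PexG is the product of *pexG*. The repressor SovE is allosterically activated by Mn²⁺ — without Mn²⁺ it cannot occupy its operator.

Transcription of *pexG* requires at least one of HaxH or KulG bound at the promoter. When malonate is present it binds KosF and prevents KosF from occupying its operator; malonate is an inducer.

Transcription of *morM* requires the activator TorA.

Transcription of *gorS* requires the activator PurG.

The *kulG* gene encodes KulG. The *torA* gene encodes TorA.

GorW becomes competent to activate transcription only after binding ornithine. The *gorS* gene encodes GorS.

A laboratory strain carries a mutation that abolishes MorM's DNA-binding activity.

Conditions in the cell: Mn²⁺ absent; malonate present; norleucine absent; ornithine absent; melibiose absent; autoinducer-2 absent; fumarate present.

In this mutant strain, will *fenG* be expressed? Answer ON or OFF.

Fumarate is present, so UlmS is active.
MorM is non-functional in this strain, so it has no effect.
With repressor UlmS bound, *lomD* is not transcribed.
So LomD is not produced.
Norleucine is absent, so ElnP is inactive.
With no repressor bound, *haxH* is transcribed.
So HaxH is produced and active.
Malonate is present, so KosF is inactive.
Melibiose is absent, so PurG is inactive.
Required activator PurG is absent, so *gorS* is not transcribed.
So GorS is not produced.
Required activator GorS is absent, so *kulG* is not transcribed.
So KulG is not produced.
Activator HaxH is present, so *pexG* is transcribed.
So PexG is produced and active.
Autoinducer-2 is absent, so NerR is active.
With repressor PexG bound, *fenG* is not transcribed.

OFF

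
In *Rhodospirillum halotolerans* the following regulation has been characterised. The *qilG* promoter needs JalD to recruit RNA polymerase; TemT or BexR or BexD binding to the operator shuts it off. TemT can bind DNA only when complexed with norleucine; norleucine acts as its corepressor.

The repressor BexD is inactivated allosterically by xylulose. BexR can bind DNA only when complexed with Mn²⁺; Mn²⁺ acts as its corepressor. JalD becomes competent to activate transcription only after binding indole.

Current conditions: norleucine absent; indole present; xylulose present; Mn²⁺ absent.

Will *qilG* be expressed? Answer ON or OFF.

ON

Norleucine is absent, so TemT is inactive.
Mn²⁺ is absent, so BexR is inactive.
Indole is present, so JalD is active.
Xylulose is present, so BexD is inactive.
No repressor is bound and JalD is active, so *qilG* is transcribed.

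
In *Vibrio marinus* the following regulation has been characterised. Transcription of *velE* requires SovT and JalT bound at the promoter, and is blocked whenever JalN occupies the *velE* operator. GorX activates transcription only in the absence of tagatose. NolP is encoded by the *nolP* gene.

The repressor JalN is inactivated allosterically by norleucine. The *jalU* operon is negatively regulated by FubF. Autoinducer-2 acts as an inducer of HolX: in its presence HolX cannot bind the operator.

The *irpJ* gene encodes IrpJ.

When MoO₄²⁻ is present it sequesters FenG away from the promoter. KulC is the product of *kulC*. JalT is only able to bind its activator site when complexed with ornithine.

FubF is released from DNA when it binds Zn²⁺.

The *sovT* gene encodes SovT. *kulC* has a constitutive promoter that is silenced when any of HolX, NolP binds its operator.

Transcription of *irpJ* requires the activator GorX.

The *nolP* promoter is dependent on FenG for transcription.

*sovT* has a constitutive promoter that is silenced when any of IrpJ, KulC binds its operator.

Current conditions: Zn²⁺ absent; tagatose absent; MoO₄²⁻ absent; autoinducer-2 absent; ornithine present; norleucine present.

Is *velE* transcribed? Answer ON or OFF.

Tagatose is absent, so GorX is active.
No repressor is bound and GorX is active, so *irpJ* is transcribed.
So IrpJ is produced and active.
Autoinducer-2 is absent, so HolX is active.
MoO₄²⁻ is absent, so FenG is active.
No repressor is bound and FenG is active, so *nolP* is transcribed.
So NolP is produced and active.
With repressor HolX bound, *kulC* is not transcribed.
So KulC is not produced.
With repressor IrpJ bound, *sovT* is not transcribed.
So SovT is not produced.
Norleucine is present, so JalN is inactive.
Ornithine is present, so JalT is active.
Required activator SovT is absent, so *velE* is not transcribed.

OFF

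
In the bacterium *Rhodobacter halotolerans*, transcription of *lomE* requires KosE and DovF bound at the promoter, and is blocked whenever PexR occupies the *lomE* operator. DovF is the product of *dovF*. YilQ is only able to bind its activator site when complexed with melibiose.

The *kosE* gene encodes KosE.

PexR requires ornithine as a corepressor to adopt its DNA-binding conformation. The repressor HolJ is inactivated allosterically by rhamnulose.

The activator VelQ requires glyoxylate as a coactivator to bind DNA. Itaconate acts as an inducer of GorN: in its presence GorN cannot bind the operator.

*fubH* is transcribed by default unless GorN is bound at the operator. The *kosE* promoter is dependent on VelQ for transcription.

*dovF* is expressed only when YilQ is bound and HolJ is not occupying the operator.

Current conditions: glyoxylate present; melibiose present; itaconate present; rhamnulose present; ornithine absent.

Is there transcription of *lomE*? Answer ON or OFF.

ON

Ornithine is absent, so PexR is inactive.
Glyoxylate is present, so VelQ is active.
No repressor is bound and VelQ is active, so *kosE* is transcribed.
So KosE is produced and active.
Melibiose is present, so YilQ is active.
Rhamnulose is present, so HolJ is inactive.
No repressor is bound and YilQ is active, so *dovF* is transcribed.
So DovF is produced and active.
No repressor is bound and KosE and DovF are active, so *lomE* is transcribed.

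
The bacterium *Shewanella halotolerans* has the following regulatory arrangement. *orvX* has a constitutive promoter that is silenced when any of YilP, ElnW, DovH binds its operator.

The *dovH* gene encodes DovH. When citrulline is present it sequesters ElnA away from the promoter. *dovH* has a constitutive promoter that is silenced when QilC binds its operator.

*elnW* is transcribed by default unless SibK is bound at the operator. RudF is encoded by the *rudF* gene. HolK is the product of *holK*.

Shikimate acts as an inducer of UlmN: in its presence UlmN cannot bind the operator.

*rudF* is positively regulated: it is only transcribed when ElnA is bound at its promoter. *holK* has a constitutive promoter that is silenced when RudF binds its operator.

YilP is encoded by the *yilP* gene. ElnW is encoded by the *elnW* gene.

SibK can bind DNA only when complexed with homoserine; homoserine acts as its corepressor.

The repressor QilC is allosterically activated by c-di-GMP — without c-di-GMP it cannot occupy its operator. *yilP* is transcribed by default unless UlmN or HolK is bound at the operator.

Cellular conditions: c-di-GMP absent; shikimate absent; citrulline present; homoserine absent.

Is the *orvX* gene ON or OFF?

OFF

Shikimate is absent, so UlmN is active.
Citrulline is present, so ElnA is inactive.
Required activator ElnA is absent, so *rudF* is not transcribed.
So RudF is not produced.
With no repressor bound, *holK* is transcribed.
So HolK is produced and active.
With repressor UlmN bound, *yilP* is not transcribed.
So YilP is not produced.
Homoserine is absent, so SibK is inactive.
With no repressor bound, *elnW* is transcribed.
So ElnW is produced and active.
c-di-GMP is absent, so QilC is inactive.
With no repressor bound, *dovH* is transcribed.
So DovH is produced and active.
With repressor ElnW bound, *orvX* is not transcribed.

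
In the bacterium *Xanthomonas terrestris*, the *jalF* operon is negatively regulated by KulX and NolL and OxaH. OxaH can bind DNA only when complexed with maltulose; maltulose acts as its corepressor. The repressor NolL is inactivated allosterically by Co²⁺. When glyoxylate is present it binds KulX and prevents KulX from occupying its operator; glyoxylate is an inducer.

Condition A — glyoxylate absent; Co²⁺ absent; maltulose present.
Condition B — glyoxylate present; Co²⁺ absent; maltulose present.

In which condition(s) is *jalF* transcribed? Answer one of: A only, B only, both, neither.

neither

Condition A:
Glyoxylate is absent, so KulX is active.
Co²⁺ is absent, so NolL is active.
Maltulose is present, so OxaH is active.
With repressor KulX bound, *jalF* is not transcribed.
→ *jalF* is OFF in A.
Condition B:
Glyoxylate is present, so KulX is inactive.
Co²⁺ is absent, so NolL is active.
Maltulose is present, so OxaH is active.
With repressor NolL bound, *jalF* is not transcribed.
→ *jalF* is OFF in B.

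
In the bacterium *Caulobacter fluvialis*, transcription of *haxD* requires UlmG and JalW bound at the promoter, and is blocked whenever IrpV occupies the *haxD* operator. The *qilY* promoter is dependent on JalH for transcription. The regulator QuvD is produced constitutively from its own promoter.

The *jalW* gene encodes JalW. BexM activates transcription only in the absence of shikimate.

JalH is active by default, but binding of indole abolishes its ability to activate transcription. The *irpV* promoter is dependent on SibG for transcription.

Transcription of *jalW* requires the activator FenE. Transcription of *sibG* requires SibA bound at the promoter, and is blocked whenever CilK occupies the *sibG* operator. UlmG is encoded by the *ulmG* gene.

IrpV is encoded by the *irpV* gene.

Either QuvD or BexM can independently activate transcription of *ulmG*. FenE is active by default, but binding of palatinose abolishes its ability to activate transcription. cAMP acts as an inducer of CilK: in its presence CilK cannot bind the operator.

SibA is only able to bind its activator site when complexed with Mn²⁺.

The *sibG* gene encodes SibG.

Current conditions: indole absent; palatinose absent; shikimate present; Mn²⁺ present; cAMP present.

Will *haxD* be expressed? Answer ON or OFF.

OFF

cAMP is present, so CilK is inactive.
Mn²⁺ is present, so SibA is active.
No repressor is bound and SibA is active, so *sibG* is transcribed.
So SibG is produced and active.
No repressor is bound and SibG is active, so *irpV* is transcribed.
So IrpV is produced and active.
QuvD is produced constitutively and is active.
Shikimate is present, so BexM is inactive.
Activator QuvD is present, so *ulmG* is transcribed.
So UlmG is produced and active.
Palatinose is absent, so FenE is active.
No repressor is bound and FenE is active, so *jalW* is transcribed.
So JalW is produced and active.
With repressor IrpV bound, *haxD* is not transcribed.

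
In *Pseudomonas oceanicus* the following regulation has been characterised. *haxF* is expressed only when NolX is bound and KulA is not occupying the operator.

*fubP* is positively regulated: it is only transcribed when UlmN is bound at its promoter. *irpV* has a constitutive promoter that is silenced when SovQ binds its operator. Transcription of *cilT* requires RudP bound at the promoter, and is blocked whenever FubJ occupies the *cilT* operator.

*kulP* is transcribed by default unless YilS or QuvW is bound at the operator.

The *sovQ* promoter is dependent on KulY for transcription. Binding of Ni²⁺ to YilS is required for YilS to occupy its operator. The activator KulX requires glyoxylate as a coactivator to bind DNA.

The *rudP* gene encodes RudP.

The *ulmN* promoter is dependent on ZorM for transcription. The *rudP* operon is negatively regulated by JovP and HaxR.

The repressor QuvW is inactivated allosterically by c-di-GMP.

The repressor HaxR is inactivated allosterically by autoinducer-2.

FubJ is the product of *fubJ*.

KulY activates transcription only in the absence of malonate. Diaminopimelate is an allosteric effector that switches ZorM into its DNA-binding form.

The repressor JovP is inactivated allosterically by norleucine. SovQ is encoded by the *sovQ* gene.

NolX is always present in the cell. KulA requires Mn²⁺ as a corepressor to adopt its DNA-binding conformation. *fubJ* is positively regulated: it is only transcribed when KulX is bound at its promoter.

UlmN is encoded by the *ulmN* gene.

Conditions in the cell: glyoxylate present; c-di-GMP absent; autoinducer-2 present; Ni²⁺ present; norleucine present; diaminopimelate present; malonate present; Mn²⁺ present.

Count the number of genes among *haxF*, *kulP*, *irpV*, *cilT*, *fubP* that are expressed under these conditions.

2

NolX is produced constitutively and is active.
Mn²⁺ is present, so KulA is active.
With repressor KulA bound, *haxF* is not transcribed.
→ *haxF* is OFF.
Ni²⁺ is present, so YilS is active.
c-di-GMP is absent, so QuvW is active.
With repressor YilS bound, *kulP* is not transcribed.
→ *kulP* is OFF.
Malonate is present, so KulY is inactive.
Required activator KulY is absent, so *sovQ* is not transcribed.
So SovQ is not produced.
With no repressor bound, *irpV* is transcribed.
→ *irpV* is ON.
Norleucine is present, so JovP is inactive.
Autoinducer-2 is present, so HaxR is inactive.
With no repressor bound, *rudP* is transcribed.
So RudP is produced and active.
Glyoxylate is present, so KulX is active.
No repressor is bound and KulX is active, so *fubJ* is transcribed.
So FubJ is produced and active.
With repressor FubJ bound, *cilT* is not transcribed.
→ *cilT* is OFF.
Diaminopimelate is present, so ZorM is active.
No repressor is bound and ZorM is active, so *ulmN* is transcribed.
So UlmN is produced and active.
No repressor is bound and UlmN is active, so *fubP* is transcribed.
→ *fubP* is ON.
2 of the 5 genes are transcribed.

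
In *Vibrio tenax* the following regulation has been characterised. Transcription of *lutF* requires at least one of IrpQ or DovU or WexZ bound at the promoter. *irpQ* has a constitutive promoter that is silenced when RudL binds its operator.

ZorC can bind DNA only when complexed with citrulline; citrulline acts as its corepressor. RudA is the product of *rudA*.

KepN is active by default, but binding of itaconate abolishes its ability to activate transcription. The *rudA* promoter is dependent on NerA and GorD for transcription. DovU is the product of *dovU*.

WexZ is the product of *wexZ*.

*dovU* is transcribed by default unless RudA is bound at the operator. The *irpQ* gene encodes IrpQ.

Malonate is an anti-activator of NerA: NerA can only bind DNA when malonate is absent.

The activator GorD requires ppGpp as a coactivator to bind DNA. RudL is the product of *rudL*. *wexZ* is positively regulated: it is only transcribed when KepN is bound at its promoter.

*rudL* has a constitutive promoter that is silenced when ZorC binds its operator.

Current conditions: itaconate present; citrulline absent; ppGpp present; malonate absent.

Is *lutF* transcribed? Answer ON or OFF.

Citrulline is absent, so ZorC is inactive.
With no repressor bound, *rudL* is transcribed.
So RudL is produced and active.
With repressor RudL bound, *irpQ* is not transcribed.
So IrpQ is not produced.
Malonate is absent, so NerA is active.
ppGpp is present, so GorD is active.
No repressor is bound and NerA and GorD are active, so *rudA* is transcribed.
So RudA is produced and active.
With repressor RudA bound, *dovU* is not transcribed.
So DovU is not produced.
Itaconate is present, so KepN is inactive.
Required activator KepN is absent, so *wexZ* is not transcribed.
So WexZ is not produced.
No activator is available at the *lutF* promoter, so *lutF* is not transcribed.

OFF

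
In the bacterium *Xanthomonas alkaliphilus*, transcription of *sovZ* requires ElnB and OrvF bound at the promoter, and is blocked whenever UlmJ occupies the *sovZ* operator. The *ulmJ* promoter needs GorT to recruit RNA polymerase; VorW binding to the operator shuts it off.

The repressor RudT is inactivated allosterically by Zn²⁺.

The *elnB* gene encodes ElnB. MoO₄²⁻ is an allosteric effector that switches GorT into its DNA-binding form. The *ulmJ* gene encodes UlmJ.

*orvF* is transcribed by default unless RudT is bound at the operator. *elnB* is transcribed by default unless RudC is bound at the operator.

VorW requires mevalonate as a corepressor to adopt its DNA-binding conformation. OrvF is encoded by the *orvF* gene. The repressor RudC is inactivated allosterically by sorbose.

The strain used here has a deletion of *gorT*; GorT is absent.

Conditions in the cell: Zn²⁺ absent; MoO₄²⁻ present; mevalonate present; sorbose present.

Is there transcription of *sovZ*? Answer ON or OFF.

Sorbose is present, so RudC is inactive.
With no repressor bound, *elnB* is transcribed.
So ElnB is produced and active.
GorT is non-functional in this strain, so it has no effect.
Mevalonate is present, so VorW is active.
With repressor VorW bound, *ulmJ* is not transcribed.
So UlmJ is not produced.
Zn²⁺ is absent, so RudT is active.
With repressor RudT bound, *orvF* is not transcribed.
So OrvF is not produced.
Required activator OrvF is absent, so *sovZ* is not transcribed.

OFF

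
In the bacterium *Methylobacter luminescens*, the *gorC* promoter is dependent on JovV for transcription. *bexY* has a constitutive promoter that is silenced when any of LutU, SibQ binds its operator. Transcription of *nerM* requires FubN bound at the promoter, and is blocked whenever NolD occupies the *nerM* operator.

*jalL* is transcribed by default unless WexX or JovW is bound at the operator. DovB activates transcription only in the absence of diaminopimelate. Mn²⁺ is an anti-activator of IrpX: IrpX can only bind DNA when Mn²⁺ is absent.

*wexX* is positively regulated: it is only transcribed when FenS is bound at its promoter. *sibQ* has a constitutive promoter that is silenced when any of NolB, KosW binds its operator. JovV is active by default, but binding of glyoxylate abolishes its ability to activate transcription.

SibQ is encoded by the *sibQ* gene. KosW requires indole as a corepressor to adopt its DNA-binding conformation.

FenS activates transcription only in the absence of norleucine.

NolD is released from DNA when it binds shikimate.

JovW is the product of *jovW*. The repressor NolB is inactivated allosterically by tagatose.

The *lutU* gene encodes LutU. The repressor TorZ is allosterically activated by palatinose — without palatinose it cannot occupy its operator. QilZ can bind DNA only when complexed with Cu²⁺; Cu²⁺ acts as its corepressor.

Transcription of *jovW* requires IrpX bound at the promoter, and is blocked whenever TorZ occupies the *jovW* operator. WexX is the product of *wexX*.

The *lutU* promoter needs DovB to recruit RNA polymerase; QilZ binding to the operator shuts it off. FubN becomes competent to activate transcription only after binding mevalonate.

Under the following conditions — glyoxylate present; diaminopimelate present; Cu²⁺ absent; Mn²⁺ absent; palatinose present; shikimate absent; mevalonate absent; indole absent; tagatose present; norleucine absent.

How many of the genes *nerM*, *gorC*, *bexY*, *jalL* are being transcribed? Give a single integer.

Shikimate is absent, so NolD is active.
Mevalonate is absent, so FubN is inactive.
With repressor NolD bound, *nerM* is not transcribed.
→ *nerM* is OFF.
Glyoxylate is present, so JovV is inactive.
Required activator JovV is absent, so *gorC* is not transcribed.
→ *gorC* is OFF.
Diaminopimelate is present, so DovB is inactive.
Cu²⁺ is absent, so QilZ is inactive.
Required activator DovB is absent, so *lutU* is not transcribed.
So LutU is not produced.
Tagatose is present, so NolB is inactive.
Indole is absent, so KosW is inactive.
With no repressor bound, *sibQ* is transcribed.
So SibQ is produced and active.
With repressor SibQ bound, *bexY* is not transcribed.
→ *bexY* is OFF.
Norleucine is absent, so FenS is active.
No repressor is bound and FenS is active, so *wexX* is transcribed.
So WexX is produced and active.
Palatinose is present, so TorZ is active.
Mn²⁺ is absent, so IrpX is active.
With repressor TorZ bound, *jovW* is not transcribed.
So JovW is not produced.
With repressor WexX bound, *jalL* is not transcribed.
→ *jalL* is OFF.
0 of the 4 genes are transcribed.

0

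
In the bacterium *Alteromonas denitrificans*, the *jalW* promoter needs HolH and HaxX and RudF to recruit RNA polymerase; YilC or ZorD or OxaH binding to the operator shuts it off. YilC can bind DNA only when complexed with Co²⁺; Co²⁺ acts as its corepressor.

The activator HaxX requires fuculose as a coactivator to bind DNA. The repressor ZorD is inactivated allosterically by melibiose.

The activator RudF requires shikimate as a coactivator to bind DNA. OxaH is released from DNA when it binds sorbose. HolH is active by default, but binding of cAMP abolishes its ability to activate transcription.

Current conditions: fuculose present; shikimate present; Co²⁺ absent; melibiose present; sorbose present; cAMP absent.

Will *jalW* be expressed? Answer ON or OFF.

ON

cAMP is absent, so HolH is active.
Fuculose is present, so HaxX is active.
Co²⁺ is absent, so YilC is inactive.
Melibiose is present, so ZorD is inactive.
Shikimate is present, so RudF is active.
Sorbose is present, so OxaH is inactive.
No repressor is bound and HolH and HaxX and RudF are active, so *jalW* is transcribed.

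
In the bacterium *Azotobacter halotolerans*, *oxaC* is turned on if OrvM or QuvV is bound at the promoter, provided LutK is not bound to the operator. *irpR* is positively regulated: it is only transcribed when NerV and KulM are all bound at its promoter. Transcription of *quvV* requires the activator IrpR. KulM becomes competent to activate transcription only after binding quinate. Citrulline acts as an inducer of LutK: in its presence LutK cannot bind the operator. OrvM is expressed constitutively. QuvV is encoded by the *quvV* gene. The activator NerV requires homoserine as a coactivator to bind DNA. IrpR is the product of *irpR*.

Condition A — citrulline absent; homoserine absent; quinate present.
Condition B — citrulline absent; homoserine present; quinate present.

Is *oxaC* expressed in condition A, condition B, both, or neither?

neither

Condition A:
Citrulline is absent, so LutK is active.
OrvM is produced constitutively and is active.
Homoserine is absent, so NerV is inactive.
Quinate is present, so KulM is active.
Required activator NerV is absent, so *irpR* is not transcribed.
So IrpR is not produced.
Required activator IrpR is absent, so *quvV* is not transcribed.
So QuvV is not produced.
With repressor LutK bound, *oxaC* is not transcribed.
→ *oxaC* is OFF in A.
Condition B:
Citrulline is absent, so LutK is active.
OrvM is produced constitutively and is active.
Homoserine is present, so NerV is active.
Quinate is present, so KulM is active.
No repressor is bound and NerV and KulM are active, so *irpR* is transcribed.
So IrpR is produced and active.
No repressor is bound and IrpR is active, so *quvV* is transcribed.
So QuvV is produced and active.
With repressor LutK bound, *oxaC* is not transcribed.
→ *oxaC* is OFF in B.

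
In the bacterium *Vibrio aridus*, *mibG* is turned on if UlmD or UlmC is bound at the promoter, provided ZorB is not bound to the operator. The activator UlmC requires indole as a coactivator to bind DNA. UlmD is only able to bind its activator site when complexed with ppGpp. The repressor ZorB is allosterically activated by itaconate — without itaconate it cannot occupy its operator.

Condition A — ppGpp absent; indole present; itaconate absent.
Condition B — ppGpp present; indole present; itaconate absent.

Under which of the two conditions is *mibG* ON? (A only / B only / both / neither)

both

Condition A:
ppGpp is absent, so UlmD is inactive.
Indole is present, so UlmC is active.
Itaconate is absent, so ZorB is inactive.
Activator UlmC is present, so *mibG* is transcribed.
→ *mibG* is ON in A.
Condition B:
ppGpp is present, so UlmD is active.
Indole is present, so UlmC is active.
Itaconate is absent, so ZorB is inactive.
Activator UlmD is present, so *mibG* is transcribed.
→ *mibG* is ON in B.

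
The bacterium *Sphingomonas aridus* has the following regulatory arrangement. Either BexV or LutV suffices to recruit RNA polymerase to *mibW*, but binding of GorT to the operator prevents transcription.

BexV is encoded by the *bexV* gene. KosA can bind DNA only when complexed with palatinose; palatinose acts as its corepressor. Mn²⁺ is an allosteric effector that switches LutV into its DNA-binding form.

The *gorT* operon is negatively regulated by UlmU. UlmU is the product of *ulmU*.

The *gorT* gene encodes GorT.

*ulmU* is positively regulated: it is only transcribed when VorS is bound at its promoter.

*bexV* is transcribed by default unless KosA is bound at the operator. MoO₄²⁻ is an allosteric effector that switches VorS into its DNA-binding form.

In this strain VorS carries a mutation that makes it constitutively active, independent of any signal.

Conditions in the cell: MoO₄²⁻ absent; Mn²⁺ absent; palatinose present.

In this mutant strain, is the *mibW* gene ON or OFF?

Palatinose is present, so KosA is active.
With repressor KosA bound, *bexV* is not transcribed.
So BexV is not produced.
VorS is constitutively active in this strain.
No repressor is bound and VorS is active, so *ulmU* is transcribed.
So UlmU is produced and active.
With repressor UlmU bound, *gorT* is not transcribed.
So GorT is not produced.
Mn²⁺ is absent, so LutV is inactive.
No activator is available at the *mibW* promoter, so *mibW* is not transcribed.

OFF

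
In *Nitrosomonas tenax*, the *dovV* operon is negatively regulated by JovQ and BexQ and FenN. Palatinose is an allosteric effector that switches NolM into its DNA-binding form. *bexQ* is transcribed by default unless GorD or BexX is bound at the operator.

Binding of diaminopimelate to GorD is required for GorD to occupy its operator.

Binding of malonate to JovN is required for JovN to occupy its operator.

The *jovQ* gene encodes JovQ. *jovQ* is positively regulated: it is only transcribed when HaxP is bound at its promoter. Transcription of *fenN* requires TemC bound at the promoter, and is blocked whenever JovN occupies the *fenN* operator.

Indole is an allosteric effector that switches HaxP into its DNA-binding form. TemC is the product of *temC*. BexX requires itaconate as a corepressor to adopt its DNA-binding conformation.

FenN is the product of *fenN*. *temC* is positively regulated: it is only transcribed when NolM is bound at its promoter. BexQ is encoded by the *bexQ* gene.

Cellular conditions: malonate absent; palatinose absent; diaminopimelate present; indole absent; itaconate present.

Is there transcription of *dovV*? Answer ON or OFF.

ON

Indole is absent, so HaxP is inactive.
Required activator HaxP is absent, so *jovQ* is not transcribed.
So JovQ is not produced.
Diaminopimelate is present, so GorD is active.
Itaconate is present, so BexX is active.
With repressor GorD bound, *bexQ* is not transcribed.
So BexQ is not produced.
Palatinose is absent, so NolM is inactive.
Required activator NolM is absent, so *temC* is not transcribed.
So TemC is not produced.
Malonate is absent, so JovN is inactive.
Required activator TemC is absent, so *fenN* is not transcribed.
So FenN is not produced.
With no repressor bound, *dovV* is transcribed.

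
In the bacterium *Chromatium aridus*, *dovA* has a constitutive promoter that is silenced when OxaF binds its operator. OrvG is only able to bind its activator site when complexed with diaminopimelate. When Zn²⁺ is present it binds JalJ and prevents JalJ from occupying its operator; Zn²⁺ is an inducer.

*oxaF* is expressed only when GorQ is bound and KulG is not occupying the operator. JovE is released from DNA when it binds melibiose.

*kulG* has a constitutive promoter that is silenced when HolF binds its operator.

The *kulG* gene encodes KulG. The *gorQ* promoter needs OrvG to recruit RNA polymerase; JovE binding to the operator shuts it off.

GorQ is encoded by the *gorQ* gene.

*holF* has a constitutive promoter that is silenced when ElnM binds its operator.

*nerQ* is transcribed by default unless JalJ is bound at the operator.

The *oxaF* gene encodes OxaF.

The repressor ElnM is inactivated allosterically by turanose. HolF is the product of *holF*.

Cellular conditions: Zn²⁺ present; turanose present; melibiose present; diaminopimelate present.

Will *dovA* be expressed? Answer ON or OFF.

Turanose is present, so ElnM is inactive.
With no repressor bound, *holF* is transcribed.
So HolF is produced and active.
With repressor HolF bound, *kulG* is not transcribed.
So KulG is not produced.
Melibiose is present, so JovE is inactive.
Diaminopimelate is present, so OrvG is active.
No repressor is bound and OrvG is active, so *gorQ* is transcribed.
So GorQ is produced and active.
No repressor is bound and GorQ is active, so *oxaF* is transcribed.
So OxaF is produced and active.
With repressor OxaF bound, *dovA* is not transcribed.

OFF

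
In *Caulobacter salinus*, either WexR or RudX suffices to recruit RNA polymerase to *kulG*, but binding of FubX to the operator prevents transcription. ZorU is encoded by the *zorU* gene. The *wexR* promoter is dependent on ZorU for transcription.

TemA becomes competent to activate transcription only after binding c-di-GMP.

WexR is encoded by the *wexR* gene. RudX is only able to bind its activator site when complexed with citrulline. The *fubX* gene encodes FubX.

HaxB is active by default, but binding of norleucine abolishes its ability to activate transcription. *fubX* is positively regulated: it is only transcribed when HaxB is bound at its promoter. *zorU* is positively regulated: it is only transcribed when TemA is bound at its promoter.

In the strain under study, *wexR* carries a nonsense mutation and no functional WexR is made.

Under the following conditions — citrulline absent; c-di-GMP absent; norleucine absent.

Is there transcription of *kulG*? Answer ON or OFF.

OFF

WexR is non-functional in this strain, so it has no effect.
Citrulline is absent, so RudX is inactive.
Norleucine is absent, so HaxB is active.
No repressor is bound and HaxB is active, so *fubX* is transcribed.
So FubX is produced and active.
With repressor FubX bound, *kulG* is not transcribed.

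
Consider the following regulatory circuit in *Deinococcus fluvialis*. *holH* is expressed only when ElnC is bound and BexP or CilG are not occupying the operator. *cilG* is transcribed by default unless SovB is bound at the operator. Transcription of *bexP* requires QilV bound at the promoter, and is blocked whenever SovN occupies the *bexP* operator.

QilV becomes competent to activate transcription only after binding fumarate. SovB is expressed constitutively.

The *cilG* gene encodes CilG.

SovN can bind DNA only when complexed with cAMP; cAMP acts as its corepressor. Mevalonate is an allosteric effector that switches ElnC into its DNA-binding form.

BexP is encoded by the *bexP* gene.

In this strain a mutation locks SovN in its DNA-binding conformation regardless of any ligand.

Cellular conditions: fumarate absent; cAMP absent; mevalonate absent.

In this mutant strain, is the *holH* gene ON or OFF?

OFF

SovN is constitutively active in this strain.
Fumarate is absent, so QilV is inactive.
With repressor SovN bound, *bexP* is not transcribed.
So BexP is not produced.
Mevalonate is absent, so ElnC is inactive.
SovB is produced constitutively and is active.
With repressor SovB bound, *cilG* is not transcribed.
So CilG is not produced.
Required activator ElnC is absent, so *holH* is not transcribed.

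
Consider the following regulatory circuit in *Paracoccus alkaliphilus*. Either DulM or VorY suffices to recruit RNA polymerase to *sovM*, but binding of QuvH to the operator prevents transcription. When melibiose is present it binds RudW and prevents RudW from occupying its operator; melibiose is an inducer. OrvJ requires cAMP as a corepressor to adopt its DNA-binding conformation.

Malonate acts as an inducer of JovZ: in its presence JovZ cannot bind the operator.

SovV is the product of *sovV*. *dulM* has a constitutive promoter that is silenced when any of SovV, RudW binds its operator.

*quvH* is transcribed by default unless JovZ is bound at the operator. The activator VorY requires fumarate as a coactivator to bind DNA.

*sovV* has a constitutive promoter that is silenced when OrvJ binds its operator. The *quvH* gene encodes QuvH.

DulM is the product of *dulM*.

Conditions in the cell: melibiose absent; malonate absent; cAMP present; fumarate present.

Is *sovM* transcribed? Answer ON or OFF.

ON

Malonate is absent, so JovZ is active.
With repressor JovZ bound, *quvH* is not transcribed.
So QuvH is not produced.
cAMP is present, so OrvJ is active.
With repressor OrvJ bound, *sovV* is not transcribed.
So SovV is not produced.
Melibiose is absent, so RudW is active.
With repressor RudW bound, *dulM* is not transcribed.
So DulM is not produced.
Fumarate is present, so VorY is active.
Activator VorY is present, so *sovM* is transcribed.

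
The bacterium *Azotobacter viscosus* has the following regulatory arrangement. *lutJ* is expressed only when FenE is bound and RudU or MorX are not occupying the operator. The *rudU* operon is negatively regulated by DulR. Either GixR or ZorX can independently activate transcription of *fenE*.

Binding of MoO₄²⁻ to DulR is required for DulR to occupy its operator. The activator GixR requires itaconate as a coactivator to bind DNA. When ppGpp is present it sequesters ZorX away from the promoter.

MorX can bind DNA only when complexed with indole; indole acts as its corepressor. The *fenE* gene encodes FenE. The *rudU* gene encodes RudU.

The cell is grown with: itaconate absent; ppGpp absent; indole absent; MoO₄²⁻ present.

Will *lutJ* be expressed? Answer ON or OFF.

ON

MoO₄²⁻ is present, so DulR is active.
With repressor DulR bound, *rudU* is not transcribed.
So RudU is not produced.
Indole is absent, so MorX is inactive.
Itaconate is absent, so GixR is inactive.
ppGpp is absent, so ZorX is active.
Activator ZorX is present, so *fenE* is transcribed.
So FenE is produced and active.
No repressor is bound and FenE is active, so *lutJ* is transcribed.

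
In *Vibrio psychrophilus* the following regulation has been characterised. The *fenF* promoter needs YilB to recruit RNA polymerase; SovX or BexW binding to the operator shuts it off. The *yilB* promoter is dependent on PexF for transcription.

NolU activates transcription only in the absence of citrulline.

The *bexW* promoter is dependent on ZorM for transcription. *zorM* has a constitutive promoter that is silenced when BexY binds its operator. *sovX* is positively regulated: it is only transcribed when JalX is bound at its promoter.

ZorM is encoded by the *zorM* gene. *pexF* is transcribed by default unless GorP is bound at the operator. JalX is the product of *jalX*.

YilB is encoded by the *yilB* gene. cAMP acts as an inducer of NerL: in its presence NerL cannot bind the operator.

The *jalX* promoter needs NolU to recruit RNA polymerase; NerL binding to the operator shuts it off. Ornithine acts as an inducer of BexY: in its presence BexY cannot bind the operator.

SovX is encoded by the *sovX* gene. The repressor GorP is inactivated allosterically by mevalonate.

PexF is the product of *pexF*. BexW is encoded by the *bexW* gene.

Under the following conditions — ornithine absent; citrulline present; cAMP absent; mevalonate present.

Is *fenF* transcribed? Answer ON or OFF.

Citrulline is present, so NolU is inactive.
cAMP is absent, so NerL is active.
With repressor NerL bound, *jalX* is not transcribed.
So JalX is not produced.
Required activator JalX is absent, so *sovX* is not transcribed.
So SovX is not produced.
Ornithine is absent, so BexY is active.
With repressor BexY bound, *zorM* is not transcribed.
So ZorM is not produced.
Required activator ZorM is absent, so *bexW* is not transcribed.
So BexW is not produced.
Mevalonate is present, so GorP is inactive.
With no repressor bound, *pexF* is transcribed.
So PexF is produced and active.
No repressor is bound and PexF is active, so *yilB* is transcribed.
So YilB is produced and active.
No repressor is bound and YilB is active, so *fenF* is transcribed.

ON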